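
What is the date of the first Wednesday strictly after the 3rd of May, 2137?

May 8, 2137

May 3, 2137 is a Friday.
From Friday to the next Wednesday is 5 days.
May 3, 2137 + 5 = May 8, 2137.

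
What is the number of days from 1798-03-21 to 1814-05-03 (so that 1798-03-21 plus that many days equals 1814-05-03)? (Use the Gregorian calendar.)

Mar 21, 1798 → Mar 21, 1799: 365 days.
Mar 21, 1799 → Mar 21, 1800: 365 days.
Mar 21, 1800 → Mar 21, 1801: 365 days.
Mar 21, 1801 → Mar 21, 1802: 365 days.
Mar 21, 1802 → Mar 21, 1803: 365 days.
Mar 21, 1803 → Mar 21, 1804: 366 days (Feb 29, 1804 is in that span).
Mar 21, 1804 → Mar 21, 1805: 365 days.
Mar 21, 1805 → Mar 21, 1806: 365 days.
Mar 21, 1806 → Mar 21, 1807: 365 days.
Mar 21, 1807 → Mar 21, 1808: 366 days (Feb 29, 1808 is in that span).
Mar 21, 1808 → Mar 21, 1809: 365 days.
Mar 21, 1809 → Mar 21, 1810: 365 days.
Mar 21, 1810 → Mar 21, 1811: 365 days.
Mar 21, 1811 → Mar 21, 1812: 366 days (Feb 29, 1812 is in that span).
Mar 21, 1812 → Mar 21, 1813: 365 days.
Mar 21, 1813 → Mar 21, 1814: 365 days.
Mar 21, 1814 → Apr 21, 1814: 31 days (March has 31).
Apr 21, 1814 → May 3, 1814: 12 days.
Total: 5886 days.

5886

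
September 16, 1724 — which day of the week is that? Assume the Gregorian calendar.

Doomsday rule: the anchor day for the 1700s is Sunday. For year 24: 24÷12 = 2 r 0, and 0÷4 = 0, so 2+0+0 = 2.
Sunday + 2 ≡ Tuesday — that's 1724's doomsday.
In September the doomsday date is Sep 5.
Sep 16 is 11 days after Sep 5; 11 mod 7 = 4, so Tuesday + 4 = Saturday.

Saturday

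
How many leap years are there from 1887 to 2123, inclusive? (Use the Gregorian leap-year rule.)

57

Multiples of 4 in [1887,2123]: 59.
Of those, multiples of 100: 3 (not leap unless ÷400).
Multiples of 400: 1.
Leap years = 59 − 3 + 1 = 57.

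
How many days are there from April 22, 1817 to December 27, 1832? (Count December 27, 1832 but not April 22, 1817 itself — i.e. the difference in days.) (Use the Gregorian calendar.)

Apr 22, 1817 → Apr 22, 1818: 365 days.
Apr 22, 1818 → Apr 22, 1819: 365 days.
Apr 22, 1819 → Apr 22, 1820: 366 days (Feb 29, 1820 is in that span).
Apr 22, 1820 → Apr 22, 1821: 365 days.
Apr 22, 1821 → Apr 22, 1822: 365 days.
Apr 22, 1822 → Apr 22, 1823: 365 days.
Apr 22, 1823 → Apr 22, 1824: 366 days (Feb 29, 1824 is in that span).
Apr 22, 1824 → Apr 22, 1825: 365 days.
Apr 22, 1825 → Apr 22, 1826: 365 days.
Apr 22, 1826 → Apr 22, 1827: 365 days.
Apr 22, 1827 → Apr 22, 1828: 366 days (Feb 29, 1828 is in that span).
Apr 22, 1828 → Apr 22, 1829: 365 days.
Apr 22, 1829 → Apr 22, 1830: 365 days.
Apr 22, 1830 → Apr 22, 1831: 365 days.
Apr 22, 1831 → Apr 22, 1832: 366 days (Feb 29, 1832 is in that span).
Apr 22, 1832 → May 22, 1832: 30 days (April has 30).
May 22, 1832 → Jun 22, 1832: 31 days (May has 31).
Jun 22, 1832 → Jul 22, 1832: 30 days (June has 30).
Jul 22, 1832 → Aug 22, 1832: 31 days (July has 31).
Aug 22, 1832 → Sep 22, 1832: 31 days (August has 31).
Sep 22, 1832 → Oct 22, 1832: 30 days (September has 30).
Oct 22, 1832 → Nov 22, 1832: 31 days (October has 31).
Nov 22, 1832 → Dec 22, 1832: 30 days (November has 30).
Dec 22, 1832 → Dec 27, 1832: 5 days.
Total: 5728 days.

5728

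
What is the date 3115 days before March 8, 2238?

August 27, 2229

−365 (one year) → Mar 8, 2237 (2750 left).
−365 (one year) → Mar 8, 2236 (2385 left).
−366 (one year; includes Feb 29, 2236) → Mar 8, 2235 (2019 left).
−365 (one year) → Mar 8, 2234 (1654 left).
−365 (one year) → Mar 8, 2233 (1289 left).
−365 (one year) → Mar 8, 2232 (924 left).
−366 (one year; includes Feb 29, 2232) → Mar 8, 2231 (558 left).
−365 (one year) → Mar 8, 2230 (193 left).
−8 → Feb 28, 2230 (end of Feb, 28 days; 185 left).
−28 → Jan 31, 2230 (end of Jan, 31 days; 157 left).
−31 → Dec 31, 2229 (end of Dec, 31 days; 126 left).
−31 → Nov 30, 2229 (end of Nov, 30 days; 95 left).
−30 → Oct 31, 2229 (end of Oct, 31 days; 65 left).
−31 → Sep 30, 2229 (end of Sep, 30 days; 34 left).
−30 → Aug 31, 2229 (end of Aug, 31 days; 4 left).
−4 → Aug 27, 2229.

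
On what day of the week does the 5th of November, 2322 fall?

Sunday

Doomsday rule: the anchor day for the 2300s is Wednesday. For year 22: 22÷12 = 1 r 10, and 10÷4 = 2, so 1+10+2 = 13.
Wednesday + 13 ≡ Tuesday — that's 2322's doomsday.
In November the doomsday date is Nov 7.
Nov 5 is 2 days before Nov 7; 2 mod 7 = 2, so Tuesday − 2 = Sunday.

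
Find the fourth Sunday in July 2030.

July 1, 2030 is a Monday.
The first Sunday is therefore July 7 (6 days later).
The fourth Sunday is 7 + 3×7 = July 28.

July 28, 2030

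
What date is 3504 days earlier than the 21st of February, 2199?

−365 (one year) → Feb 21, 2198 (3139 left).
−365 (one year) → Feb 21, 2197 (2774 left).
−366 (one year; includes Feb 29, 2196) → Feb 21, 2196 (2408 left).
−365 (one year) → Feb 21, 2195 (2043 left).
−365 (one year) → Feb 21, 2194 (1678 left).
−365 (one year) → Feb 21, 2193 (1313 left).
−366 (one year; includes Feb 29, 2192) → Feb 21, 2192 (947 left).
−365 (one year) → Feb 21, 2191 (582 left).
−365 (one year) → Feb 21, 2190 (217 left).
−21 → Jan 31, 2190 (end of Jan, 31 days; 196 left).
−31 → Dec 31, 2189 (end of Dec, 31 days; 165 left).
−31 → Nov 30, 2189 (end of Nov, 30 days; 134 left).
−30 → Oct 31, 2189 (end of Oct, 31 days; 104 left).
−31 → Sep 30, 2189 (end of Sep, 30 days; 73 left).
−30 → Aug 31, 2189 (end of Aug, 31 days; 43 left).
−31 → Jul 31, 2189 (end of Jul, 31 days; 12 left).
−12 → Jul 19, 2189.

July 19, 2189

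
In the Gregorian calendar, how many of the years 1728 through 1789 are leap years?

16

Multiples of 4 in [1728,1789]: 16.
Of those, multiples of 100: 0 (not leap unless ÷400).
Multiples of 400: 0.
Leap years = 16 − 0 + 0 = 16.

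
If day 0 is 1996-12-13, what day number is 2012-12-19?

Dec 13, 1996 → Dec 13, 1997: 365 days.
Dec 13, 1997 → Dec 13, 1998: 365 days.
Dec 13, 1998 → Dec 13, 1999: 365 days.
Dec 13, 1999 → Dec 13, 2000: 366 days (Feb 29, 2000 is in that span).
Dec 13, 2000 → Dec 13, 2001: 365 days.
Dec 13, 2001 → Dec 13, 2002: 365 days.
Dec 13, 2002 → Dec 13, 2003: 365 days.
Dec 13, 2003 → Dec 13, 2004: 366 days (Feb 29, 2004 is in that span).
Dec 13, 2004 → Dec 13, 2005: 365 days.
Dec 13, 2005 → Dec 13, 2006: 365 days.
Dec 13, 2006 → Dec 13, 2007: 365 days.
Dec 13, 2007 → Dec 13, 2008: 366 days (Feb 29, 2008 is in that span).
Dec 13, 2008 → Dec 13, 2009: 365 days.
Dec 13, 2009 → Dec 13, 2010: 365 days.
Dec 13, 2010 → Dec 13, 2011: 365 days.
Dec 13, 2011 → Jan 13, 2012: 31 days (December has 31).
Jan 13, 2012 → Feb 13, 2012: 31 days (January has 31).
Feb 13, 2012 → Mar 13, 2012: 29 days (February has 29).
Mar 13, 2012 → Apr 13, 2012: 31 days (March has 31).
Apr 13, 2012 → May 13, 2012: 30 days (April has 30).
May 13, 2012 → Jun 13, 2012: 31 days (May has 31).
Jun 13, 2012 → Jul 13, 2012: 30 days (June has 30).
Jul 13, 2012 → Aug 13, 2012: 31 days (July has 31).
Aug 13, 2012 → Sep 13, 2012: 31 days (August has 31).
Sep 13, 2012 → Oct 13, 2012: 30 days (September has 30).
Oct 13, 2012 → Nov 13, 2012: 31 days (October has 31).
Nov 13, 2012 → Dec 13, 2012: 30 days (November has 30).
Dec 13, 2012 → Dec 19, 2012: 6 days.
Total: 5850 days.

5850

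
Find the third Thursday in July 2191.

July 21, 2191

July 1, 2191 is a Friday.
The first Thursday is therefore July 7 (6 days later).
The third Thursday is 7 + 2×7 = July 21.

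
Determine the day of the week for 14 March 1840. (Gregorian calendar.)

Doomsday rule: the anchor day for the 1800s is Friday. For year 40: 40÷12 = 3 r 4, and 4÷4 = 1, so 3+4+1 = 8.
Friday + 8 ≡ Saturday — that's 1840's doomsday.
In March the doomsday date is Mar 14.
Mar 14 is the doomsday itself: Saturday.

Saturday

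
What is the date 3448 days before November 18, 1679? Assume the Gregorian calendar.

−365 (one year) → Nov 18, 1678 (3083 left).
−365 (one year) → Nov 18, 1677 (2718 left).
−365 (one year) → Nov 18, 1676 (2353 left).
−366 (one year; includes Feb 29, 1676) → Nov 18, 1675 (1987 left).
−365 (one year) → Nov 18, 1674 (1622 left).
−365 (one year) → Nov 18, 1673 (1257 left).
−365 (one year) → Nov 18, 1672 (892 left).
−366 (one year; includes Feb 29, 1672) → Nov 18, 1671 (526 left).
−365 (one year) → Nov 18, 1670 (161 left).
−18 → Oct 31, 1670 (end of Oct, 31 days; 143 left).
−31 → Sep 30, 1670 (end of Sep, 30 days; 112 left).
−30 → Aug 31, 1670 (end of Aug, 31 days; 82 left).
−31 → Jul 31, 1670 (end of Jul, 31 days; 51 left).
−31 → Jun 30, 1670 (end of Jun, 30 days; 20 left).
−20 → Jun 10, 1670.

June 10, 1670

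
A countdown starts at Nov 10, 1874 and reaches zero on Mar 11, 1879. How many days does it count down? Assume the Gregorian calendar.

1582

Nov 10, 1874 → Nov 10, 1875: 365 days.
Nov 10, 1875 → Nov 10, 1876: 366 days (Feb 29, 1876 is in that span).
Nov 10, 1876 → Nov 10, 1877: 365 days.
Nov 10, 1877 → Nov 10, 1878: 365 days.
Nov 10, 1878 → Dec 10, 1878: 30 days (November has 30).
Dec 10, 1878 → Jan 10, 1879: 31 days (December has 31).
Jan 10, 1879 → Feb 10, 1879: 31 days (January has 31).
Feb 10, 1879 → Mar 10, 1879: 28 days (February has 28).
Mar 10, 1879 → Mar 11, 1879: 1 days.
Total: 1582 days.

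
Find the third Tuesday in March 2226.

March 1, 2226 is a Wednesday.
The first Tuesday is therefore March 7 (6 days later).
The third Tuesday is 7 + 2×7 = March 21.

March 21, 2226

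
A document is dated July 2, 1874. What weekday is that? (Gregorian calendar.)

Thursday

January 1, 1874 is a Thursday.
Jan 1, 1874 → Feb 1, 1874: 31 days (January has 31).
Feb 1, 1874 → Mar 1, 1874: 28 days (February has 28).
Mar 1, 1874 → Apr 1, 1874: 31 days (March has 31).
Apr 1, 1874 → May 1, 1874: 30 days (April has 30).
May 1, 1874 → Jun 1, 1874: 31 days (May has 31).
Jun 1, 1874 → Jul 1, 1874: 30 days (June has 30).
Jul 1, 1874 → Jul 2, 1874: 1 days.
Total: 182 days.
182 mod 7 = 0, so Thursday + 0 = Thursday.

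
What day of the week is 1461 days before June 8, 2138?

Jun 8, 2138 is a Sunday.
1461 mod 7 = 5, so 1461 days before a Sunday is Sunday − 5 = Tuesday.

Tuesday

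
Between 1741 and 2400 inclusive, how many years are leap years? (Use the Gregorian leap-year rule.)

Multiples of 4 in [1741,2400]: 165.
Of those, multiples of 100: 7 (not leap unless ÷400).
Multiples of 400: 2.
Leap years = 165 − 7 + 2 = 160.

160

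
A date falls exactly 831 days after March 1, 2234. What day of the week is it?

Mar 1, 2234 is a Saturday.
831 mod 7 = 5, so 831 days after a Saturday is Saturday + 5 = Thursday.

Thursday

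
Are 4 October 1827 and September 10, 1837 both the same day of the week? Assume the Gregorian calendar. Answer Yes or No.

No

From Oct 4, 1827 to Sep 10, 1837 is 3629 days.
3629 mod 7 = 3, so they are different weekdays.
(Oct 4, 1827 is a Thursday; Sep 10, 1837 is a Sunday.)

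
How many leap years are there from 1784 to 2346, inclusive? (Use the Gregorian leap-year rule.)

136

Multiples of 4 in [1784,2346]: 141.
Of those, multiples of 100: 6 (not leap unless ÷400).
Multiples of 400: 1.
Leap years = 141 − 6 + 1 = 136.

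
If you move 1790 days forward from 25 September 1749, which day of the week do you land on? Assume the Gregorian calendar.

First find the weekday of Sep 25, 1749. Doomsday rule: the anchor day for the 1700s is Sunday. For year 49: 49÷12 = 4 r 1, and 1÷4 = 0, so 4+1+0 = 5.
Sunday + 5 ≡ Friday — that's 1749's doomsday.
In September the doomsday date is Sep 5.
Sep 25 is 20 days after Sep 5; 20 mod 7 = 6, so Friday + 6 = Thursday.
1790 mod 7 = 5, so 1790 days after a Thursday is Thursday + 5 = Tuesday.

Tuesday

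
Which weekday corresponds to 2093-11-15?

Sunday

January 1, 2093 is a Thursday.
Jan 1, 2093 → Feb 1, 2093: 31 days (January has 31).
Feb 1, 2093 → Mar 1, 2093: 28 days (February has 28).
Mar 1, 2093 → Apr 1, 2093: 31 days (March has 31).
Apr 1, 2093 → May 1, 2093: 30 days (April has 30).
May 1, 2093 → Jun 1, 2093: 31 days (May has 31).
Jun 1, 2093 → Jul 1, 2093: 30 days (June has 30).
Jul 1, 2093 → Aug 1, 2093: 31 days (July has 31).
Aug 1, 2093 → Sep 1, 2093: 31 days (August has 31).
Sep 1, 2093 → Oct 1, 2093: 30 days (September has 30).
Oct 1, 2093 → Nov 1, 2093: 31 days (October has 31).
Nov 1, 2093 → Nov 15, 2093: 14 days.
Total: 318 days.
318 mod 7 = 3, so Thursday + 3 = Sunday.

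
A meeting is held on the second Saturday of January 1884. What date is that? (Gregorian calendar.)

January 1, 1884 is a Tuesday.
The first Saturday is therefore January 5 (4 days later).
The second Saturday is 5 + 1×7 = January 12.

January 12, 1884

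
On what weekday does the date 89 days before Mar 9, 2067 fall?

Friday

First find the weekday of Mar 9, 2067. Doomsday rule: the anchor day for the 2000s is Tuesday. For year 67: 67÷12 = 5 r 7, and 7÷4 = 1, so 5+7+1 = 13.
Tuesday + 13 ≡ Monday — that's 2067's doomsday.
In March the doomsday date is Mar 14.
Mar 9 is 5 days before Mar 14; 5 mod 7 = 5, so Monday − 5 = Wednesday.
89 mod 7 = 5, so 89 days before a Wednesday is Wednesday − 5 = Friday.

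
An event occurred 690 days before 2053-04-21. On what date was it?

June 1, 2051

−365 (one year) → Apr 21, 2052 (325 left).
−21 → Mar 31, 2052 (end of Mar, 31 days; 304 left).
−31 → Feb 29, 2052 (end of Feb, 29 days; 273 left).
−29 → Jan 31, 2052 (end of Jan, 31 days; 244 left).
−31 → Dec 31, 2051 (end of Dec, 31 days; 213 left).
−31 → Nov 30, 2051 (end of Nov, 30 days; 182 left).
−30 → Oct 31, 2051 (end of Oct, 31 days; 152 left).
−31 → Sep 30, 2051 (end of Sep, 30 days; 121 left).
−30 → Aug 31, 2051 (end of Aug, 31 days; 91 left).
−31 → Jul 31, 2051 (end of Jul, 31 days; 60 left).
−31 → Jun 30, 2051 (end of Jun, 30 days; 29 left).
−29 → Jun 1, 2051.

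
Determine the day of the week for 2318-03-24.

Sunday

Doomsday rule: the anchor day for the 2300s is Wednesday. For year 18: 18÷12 = 1 r 6, and 6÷4 = 1, so 1+6+1 = 8.
Wednesday + 8 ≡ Thursday — that's 2318's doomsday.
In March the doomsday date is Mar 14.
Mar 24 is 10 days after Mar 14; 10 mod 7 = 3, so Thursday + 3 = Sunday.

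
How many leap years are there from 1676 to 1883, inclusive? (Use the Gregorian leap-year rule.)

50

Multiples of 4 in [1676,1883]: 52.
Of those, multiples of 100: 2 (not leap unless ÷400).
Multiples of 400: 0.
Leap years = 52 − 2 + 0 = 50.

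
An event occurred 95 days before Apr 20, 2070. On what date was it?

January 15, 2070

−20 → Mar 31, 2070 (end of Mar, 31 days; 75 left).
−31 → Feb 28, 2070 (end of Feb, 28 days; 44 left).
−28 → Jan 31, 2070 (end of Jan, 31 days; 16 left).
−16 → Jan 15, 2070.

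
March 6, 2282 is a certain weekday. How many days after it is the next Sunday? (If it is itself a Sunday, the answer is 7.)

6

Mar 6, 2282 is a Monday.
From Monday to the next Sunday is 6 days.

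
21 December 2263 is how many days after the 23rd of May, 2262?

577

May 23, 2262 → May 23, 2263: 365 days.
May 23, 2263 → Jun 23, 2263: 31 days (May has 31).
Jun 23, 2263 → Jul 23, 2263: 30 days (June has 30).
Jul 23, 2263 → Aug 23, 2263: 31 days (July has 31).
Aug 23, 2263 → Sep 23, 2263: 31 days (August has 31).
Sep 23, 2263 → Oct 23, 2263: 30 days (September has 30).
Oct 23, 2263 → Nov 23, 2263: 31 days (October has 31).
Nov 23, 2263 → Dec 21, 2263: 28 days.
Total: 577 days.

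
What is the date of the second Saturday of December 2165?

December 14, 2165

December 1, 2165 is a Sunday.
The first Saturday is therefore December 7 (6 days later).
The second Saturday is 7 + 1×7 = December 14.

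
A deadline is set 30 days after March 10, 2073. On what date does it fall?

April 9, 2073

Mar has 31 days: +22 → Apr 1, 2073 (8 left).
+8 → Apr 9, 2073.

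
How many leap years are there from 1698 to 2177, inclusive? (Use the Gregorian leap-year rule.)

Multiples of 4 in [1698,2177]: 120.
Of those, multiples of 100: 5 (not leap unless ÷400).
Multiples of 400: 1.
Leap years = 120 − 5 + 1 = 116.

116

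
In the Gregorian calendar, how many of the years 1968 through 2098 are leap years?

Multiples of 4 in [1968,2098]: 33.
Of those, multiples of 100: 1 (not leap unless ÷400).
Multiples of 400: 1.
Leap years = 33 − 1 + 1 = 33.

33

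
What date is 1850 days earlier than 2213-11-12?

October 19, 2208

−365 (one year) → Nov 12, 2212 (1485 left).
−366 (one year; includes Feb 29, 2212) → Nov 12, 2211 (1119 left).
−365 (one year) → Nov 12, 2210 (754 left).
−365 (one year) → Nov 12, 2209 (389 left).
−12 → Oct 31, 2209 (end of Oct, 31 days; 377 left).
−31 → Sep 30, 2209 (end of Sep, 30 days; 346 left).
−30 → Aug 31, 2209 (end of Aug, 31 days; 316 left).
−31 → Jul 31, 2209 (end of Jul, 31 days; 285 left).
−31 → Jun 30, 2209 (end of Jun, 30 days; 254 left).
−30 → May 31, 2209 (end of May, 31 days; 224 left).
−31 → Apr 30, 2209 (end of Apr, 30 days; 193 left).
−30 → Mar 31, 2209 (end of Mar, 31 days; 163 left).
−31 → Feb 28, 2209 (end of Feb, 28 days; 132 left).
−28 → Jan 31, 2209 (end of Jan, 31 days; 104 left).
−31 → Dec 31, 2208 (end of Dec, 31 days; 73 left).
−31 → Nov 30, 2208 (end of Nov, 30 days; 42 left).
−30 → Oct 31, 2208 (end of Oct, 31 days; 12 left).
−12 → Oct 19, 2208.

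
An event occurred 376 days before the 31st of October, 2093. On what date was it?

−31 → Sep 30, 2093 (end of Sep, 30 days; 345 left).
−30 → Aug 31, 2093 (end of Aug, 31 days; 315 left).
−31 → Jul 31, 2093 (end of Jul, 31 days; 284 left).
−31 → Jun 30, 2093 (end of Jun, 30 days; 253 left).
−30 → May 31, 2093 (end of May, 31 days; 223 left).
−31 → Apr 30, 2093 (end of Apr, 30 days; 192 left).
−30 → Mar 31, 2093 (end of Mar, 31 days; 162 left).
−31 → Feb 28, 2093 (end of Feb, 28 days; 131 left).
−28 → Jan 31, 2093 (end of Jan, 31 days; 103 left).
−31 → Dec 31, 2092 (end of Dec, 31 days; 72 left).
−31 → Nov 30, 2092 (end of Nov, 30 days; 41 left).
−30 → Oct 31, 2092 (end of Oct, 31 days; 11 left).
−11 → Oct 20, 2092.

October 20, 2092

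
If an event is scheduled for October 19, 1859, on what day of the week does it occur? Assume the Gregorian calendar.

Wednesday

Doomsday rule: the anchor day for the 1800s is Friday. For year 59: 59÷12 = 4 r 11, and 11÷4 = 2, so 4+11+2 = 17.
Friday + 17 ≡ Monday — that's 1859's doomsday.
In October the doomsday date is Oct 10.
Oct 19 is 9 days after Oct 10; 9 mod 7 = 2, so Monday + 2 = Wednesday.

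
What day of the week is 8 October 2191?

January 1, 2191 is a Saturday.
Jan 1, 2191 → Feb 1, 2191: 31 days (January has 31).
Feb 1, 2191 → Mar 1, 2191: 28 days (February has 28).
Mar 1, 2191 → Apr 1, 2191: 31 days (March has 31).
Apr 1, 2191 → May 1, 2191: 30 days (April has 30).
May 1, 2191 → Jun 1, 2191: 31 days (May has 31).
Jun 1, 2191 → Jul 1, 2191: 30 days (June has 30).
Jul 1, 2191 → Aug 1, 2191: 31 days (July has 31).
Aug 1, 2191 → Sep 1, 2191: 31 days (August has 31).
Sep 1, 2191 → Oct 1, 2191: 30 days (September has 30).
Oct 1, 2191 → Oct 8, 2191: 7 days.
Total: 280 days.
280 mod 7 = 0, so Saturday + 0 = Saturday.

Saturday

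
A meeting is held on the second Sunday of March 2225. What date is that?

March 13, 2225

March 1, 2225 is a Tuesday.
The first Sunday is therefore March 6 (5 days later).
The second Sunday is 6 + 1×7 = March 13.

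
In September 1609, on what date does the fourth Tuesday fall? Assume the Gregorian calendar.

September 22, 1609

September 1, 1609 is a Tuesday.
The first Tuesday is therefore September 1 (same day).
The fourth Tuesday is 1 + 3×7 = September 22.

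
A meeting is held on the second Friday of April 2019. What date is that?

April 12, 2019

April 1, 2019 is a Monday.
The first Friday is therefore April 5 (4 days later).
The second Friday is 5 + 1×7 = April 12.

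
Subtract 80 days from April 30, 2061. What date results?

−30 → Mar 31, 2061 (end of Mar, 31 days; 50 left).
−31 → Feb 28, 2061 (end of Feb, 28 days; 19 left).
−19 → Feb 9, 2061.

February 9, 2061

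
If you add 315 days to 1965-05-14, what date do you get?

March 25, 1966

May has 31 days: +18 → Jun 1, 1965 (297 left).
Jun has 30 days: +30 → Jul 1, 1965 (267 left).
Jul has 31 days: +31 → Aug 1, 1965 (236 left).
Aug has 31 days: +31 → Sep 1, 1965 (205 left).
Sep has 30 days: +30 → Oct 1, 1965 (175 left).
Oct has 31 days: +31 → Nov 1, 1965 (144 left).
Nov has 30 days: +30 → Dec 1, 1965 (114 left).
Dec has 31 days: +31 → Jan 1, 1966 (83 left).
Jan has 31 days: +31 → Feb 1, 1966 (52 left).
Feb has 28 days: +28 → Mar 1, 1966 (24 left).
+24 → Mar 25, 1966.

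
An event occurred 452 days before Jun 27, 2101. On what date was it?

−365 (one year) → Jun 27, 2100 (87 left).
−27 → May 31, 2100 (end of May, 31 days; 60 left).
−31 → Apr 30, 2100 (end of Apr, 30 days; 29 left).
−29 → Apr 1, 2100.

April 1, 2100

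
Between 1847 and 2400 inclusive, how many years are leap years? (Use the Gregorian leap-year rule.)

135

Multiples of 4 in [1847,2400]: 139.
Of those, multiples of 100: 6 (not leap unless ÷400).
Multiples of 400: 2.
Leap years = 139 − 6 + 2 = 135.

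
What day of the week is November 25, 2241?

Thursday

Doomsday rule: the anchor day for the 2200s is Friday. For year 41: 41÷12 = 3 r 5, and 5÷4 = 1, so 3+5+1 = 9.
Friday + 9 ≡ Sunday — that's 2241's doomsday.
In November the doomsday date is Nov 7.
Nov 25 is 18 days after Nov 7; 18 mod 7 = 4, so Sunday + 4 = Thursday.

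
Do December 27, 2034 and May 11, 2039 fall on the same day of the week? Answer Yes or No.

From Dec 27, 2034 to May 11, 2039 is 1596 days.
1596 mod 7 = 0, so they are the same weekday.
(Dec 27, 2034 is a Wednesday; May 11, 2039 is a Wednesday.)

Yes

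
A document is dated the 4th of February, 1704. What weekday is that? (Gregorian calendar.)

Doomsday rule: the anchor day for the 1700s is Sunday. For year 04: 4÷12 = 0 r 4, and 4÷4 = 1, so 0+4+1 = 5.
Sunday + 5 ≡ Friday — that's 1704's doomsday.
In February the doomsday date is Feb 29 (1704 is a leap year (divisible by 4)).
Feb 4 is 25 days before Feb 29; 25 mod 7 = 4, so Friday − 4 = Monday.

Monday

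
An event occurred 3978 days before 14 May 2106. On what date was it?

−365 (one year) → May 14, 2105 (3613 left).
−365 (one year) → May 14, 2104 (3248 left).
−366 (one year; includes Feb 29, 2104) → May 14, 2103 (2882 left).
−365 (one year) → May 14, 2102 (2517 left).
−365 (one year) → May 14, 2101 (2152 left).
−365 (one year) → May 14, 2100 (1787 left).
−365 (one year) → May 14, 2099 (1422 left).
−365 (one year) → May 14, 2098 (1057 left).
−365 (one year) → May 14, 2097 (692 left).
−365 (one year) → May 14, 2096 (327 left).
−14 → Apr 30, 2096 (end of Apr, 30 days; 313 left).
−30 → Mar 31, 2096 (end of Mar, 31 days; 283 left).
−31 → Feb 29, 2096 (end of Feb, 29 days; 252 left).
−29 → Jan 31, 2096 (end of Jan, 31 days; 223 left).
−31 → Dec 31, 2095 (end of Dec, 31 days; 192 left).
−31 → Nov 30, 2095 (end of Nov, 30 days; 161 left).
−30 → Oct 31, 2095 (end of Oct, 31 days; 131 left).
−31 → Sep 30, 2095 (end of Sep, 30 days; 100 left).
−30 → Aug 31, 2095 (end of Aug, 31 days; 70 left).
−31 → Jul 31, 2095 (end of Jul, 31 days; 39 left).
−31 → Jun 30, 2095 (end of Jun, 30 days; 8 left).
−8 → Jun 22, 2095.

June 22, 2095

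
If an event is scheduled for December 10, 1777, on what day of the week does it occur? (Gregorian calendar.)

Doomsday rule: the anchor day for the 1700s is Sunday. For year 77: 77÷12 = 6 r 5, and 5÷4 = 1, so 6+5+1 = 12.
Sunday + 12 ≡ Friday — that's 1777's doomsday.
In December the doomsday date is Dec 12.
Dec 10 is 2 days before Dec 12; 2 mod 7 = 2, so Friday − 2 = Wednesday.

Wednesday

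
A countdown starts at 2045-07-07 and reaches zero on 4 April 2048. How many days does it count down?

Jul 7, 2045 → Jul 7, 2046: 365 days.
Jul 7, 2046 → Jul 7, 2047: 365 days.
Jul 7, 2047 → Aug 7, 2047: 31 days (July has 31).
Aug 7, 2047 → Sep 7, 2047: 31 days (August has 31).
Sep 7, 2047 → Oct 7, 2047: 30 days (September has 30).
Oct 7, 2047 → Nov 7, 2047: 31 days (October has 31).
Nov 7, 2047 → Dec 7, 2047: 30 days (November has 30).
Dec 7, 2047 → Jan 7, 2048: 31 days (December has 31).
Jan 7, 2048 → Feb 7, 2048: 31 days (January has 31).
Feb 7, 2048 → Mar 7, 2048: 29 days (February has 29).
Mar 7, 2048 → Apr 4, 2048: 28 days.
Total: 1002 days.

1002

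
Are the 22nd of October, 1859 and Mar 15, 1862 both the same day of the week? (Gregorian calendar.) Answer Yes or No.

Yes

From Oct 22, 1859 to Mar 15, 1862 is 875 days.
875 mod 7 = 0, so they are the same weekday.
(Oct 22, 1859 is a Saturday; Mar 15, 1862 is a Saturday.)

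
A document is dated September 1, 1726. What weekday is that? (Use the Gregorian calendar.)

Sunday

Doomsday rule: the anchor day for the 1700s is Sunday. For year 26: 26÷12 = 2 r 2, and 2÷4 = 0, so 2+2+0 = 4.
Sunday + 4 ≡ Thursday — that's 1726's doomsday.
In September the doomsday date is Sep 5.
Sep 1 is 4 days before Sep 5; 4 mod 7 = 4, so Thursday − 4 = Sunday.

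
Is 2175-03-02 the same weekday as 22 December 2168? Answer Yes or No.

Yes

From Dec 22, 2168 to Mar 2, 2175 is 2261 days.
2261 mod 7 = 0, so they are the same weekday.
(Dec 22, 2168 is a Thursday; Mar 2, 2175 is a Thursday.)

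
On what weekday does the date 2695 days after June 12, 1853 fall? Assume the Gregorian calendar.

Jun 12, 1853 is a Sunday.
2695 mod 7 = 0, so 2695 days after a Sunday is Sunday + 0 = Sunday.

Sunday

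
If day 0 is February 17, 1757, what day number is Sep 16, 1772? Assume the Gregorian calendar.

Feb 17, 1757 → Feb 17, 1758: 365 days.
Feb 17, 1758 → Feb 17, 1759: 365 days.
Feb 17, 1759 → Feb 17, 1760: 365 days.
Feb 17, 1760 → Feb 17, 1761: 366 days (Feb 29, 1760 is in that span).
Feb 17, 1761 → Feb 17, 1762: 365 days.
Feb 17, 1762 → Feb 17, 1763: 365 days.
Feb 17, 1763 → Feb 17, 1764: 365 days.
Feb 17, 1764 → Feb 17, 1765: 366 days (Feb 29, 1764 is in that span).
Feb 17, 1765 → Feb 17, 1766: 365 days.
Feb 17, 1766 → Feb 17, 1767: 365 days.
Feb 17, 1767 → Feb 17, 1768: 365 days.
Feb 17, 1768 → Feb 17, 1769: 366 days (Feb 29, 1768 is in that span).
Feb 17, 1769 → Feb 17, 1770: 365 days.
Feb 17, 1770 → Feb 17, 1771: 365 days.
Feb 17, 1771 → Feb 17, 1772: 365 days.
Feb 17, 1772 → Mar 17, 1772: 29 days (February has 29).
Mar 17, 1772 → Apr 17, 1772: 31 days (March has 31).
Apr 17, 1772 → May 17, 1772: 30 days (April has 30).
May 17, 1772 → Jun 17, 1772: 31 days (May has 31).
Jun 17, 1772 → Jul 17, 1772: 30 days (June has 30).
Jul 17, 1772 → Aug 17, 1772: 31 days (July has 31).
Aug 17, 1772 → Sep 16, 1772: 30 days.
Total: 5690 days.

5690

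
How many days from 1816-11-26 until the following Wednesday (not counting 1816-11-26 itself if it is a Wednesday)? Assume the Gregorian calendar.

1

Nov 26, 1816 is a Tuesday.
From Tuesday to the next Wednesday is 1 day.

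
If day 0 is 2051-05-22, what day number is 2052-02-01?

May 22, 2051 → Jun 22, 2051: 31 days (May has 31).
Jun 22, 2051 → Jul 22, 2051: 30 days (June has 30).
Jul 22, 2051 → Aug 22, 2051: 31 days (July has 31).
Aug 22, 2051 → Sep 22, 2051: 31 days (August has 31).
Sep 22, 2051 → Oct 22, 2051: 30 days (September has 30).
Oct 22, 2051 → Nov 22, 2051: 31 days (October has 31).
Nov 22, 2051 → Dec 22, 2051: 30 days (November has 30).
Dec 22, 2051 → Jan 22, 2052: 31 days (December has 31).
Jan 22, 2052 → Feb 1, 2052: 10 days.
Total: 255 days.

255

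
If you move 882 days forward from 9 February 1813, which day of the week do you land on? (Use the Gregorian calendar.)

Tuesday

Feb 9, 1813 is a Tuesday.
882 mod 7 = 0, so 882 days after a Tuesday is Tuesday + 0 = Tuesday.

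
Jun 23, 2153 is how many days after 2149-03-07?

1569

Mar 7, 2149 → Mar 7, 2150: 365 days.
Mar 7, 2150 → Mar 7, 2151: 365 days.
Mar 7, 2151 → Mar 7, 2152: 366 days (Feb 29, 2152 is in that span).
Mar 7, 2152 → Mar 7, 2153: 365 days.
Mar 7, 2153 → Apr 7, 2153: 31 days (March has 31).
Apr 7, 2153 → May 7, 2153: 30 days (April has 30).
May 7, 2153 → Jun 7, 2153: 31 days (May has 31).
Jun 7, 2153 → Jun 23, 2153: 16 days.
Total: 1569 days.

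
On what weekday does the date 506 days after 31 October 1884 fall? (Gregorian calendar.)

Sunday

Oct 31, 1884 is a Friday.
506 mod 7 = 2, so 506 days after a Friday is Friday + 2 = Sunday.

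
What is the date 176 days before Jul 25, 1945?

−25 → Jun 30, 1945 (end of Jun, 30 days; 151 left).
−30 → May 31, 1945 (end of May, 31 days; 121 left).
−31 → Apr 30, 1945 (end of Apr, 30 days; 90 left).
−30 → Mar 31, 1945 (end of Mar, 31 days; 60 left).
−31 → Feb 28, 1945 (end of Feb, 28 days; 29 left).
−28 → Jan 31, 1945 (end of Jan, 31 days; 1 left).
−1 → Jan 30, 1945.

January 30, 1945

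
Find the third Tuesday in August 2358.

August 1, 2358 is a Friday.
The first Tuesday is therefore August 5 (4 days later).
The third Tuesday is 5 + 2×7 = August 19.

August 19, 2358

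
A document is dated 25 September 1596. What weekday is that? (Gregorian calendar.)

Doomsday rule: the anchor day for the 1500s is Wednesday. For year 96: 96÷12 = 8 r 0, and 0÷4 = 0, so 8+0+0 = 8.
Wednesday + 8 ≡ Thursday — that's 1596's doomsday.
In September the doomsday date is Sep 5.
Sep 25 is 20 days after Sep 5; 20 mod 7 = 6, so Thursday + 6 = Wednesday.

Wednesday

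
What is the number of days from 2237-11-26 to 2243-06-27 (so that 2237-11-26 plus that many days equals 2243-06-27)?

Nov 26, 2237 → Nov 26, 2238: 365 days.
Nov 26, 2238 → Nov 26, 2239: 365 days.
Nov 26, 2239 → Nov 26, 2240: 366 days (Feb 29, 2240 is in that span).
Nov 26, 2240 → Nov 26, 2241: 365 days.
Nov 26, 2241 → Nov 26, 2242: 365 days.
Nov 26, 2242 → Dec 26, 2242: 30 days (November has 30).
Dec 26, 2242 → Jan 26, 2243: 31 days (December has 31).
Jan 26, 2243 → Feb 26, 2243: 31 days (January has 31).
Feb 26, 2243 → Mar 26, 2243: 28 days (February has 28).
Mar 26, 2243 → Apr 26, 2243: 31 days (March has 31).
Apr 26, 2243 → May 26, 2243: 30 days (April has 30).
May 26, 2243 → Jun 26, 2243: 31 days (May has 31).
Jun 26, 2243 → Jun 27, 2243: 1 days.
Total: 2039 days.

2039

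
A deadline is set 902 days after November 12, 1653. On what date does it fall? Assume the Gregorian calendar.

+365 (one year) → Nov 12, 1654 (537 left).
+365 (one year) → Nov 12, 1655 (172 left).
Nov has 30 days: +19 → Dec 1, 1655 (153 left).
Dec has 31 days: +31 → Jan 1, 1656 (122 left).
Jan has 31 days: +31 → Feb 1, 1656 (91 left).
Feb has 29 days: +29 → Mar 1, 1656 (62 left).
Mar has 31 days: +31 → Apr 1, 1656 (31 left).
Apr has 30 days: +30 → May 1, 1656 (1 left).
+1 → May 2, 1656.

May 2, 1656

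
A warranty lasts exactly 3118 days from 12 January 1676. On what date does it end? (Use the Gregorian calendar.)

July 26, 1684

+366 (one year; includes Feb 29, 1676) → Jan 12, 1677 (2752 left).
+365 (one year) → Jan 12, 1678 (2387 left).
+365 (one year) → Jan 12, 1679 (2022 left).
+365 (one year) → Jan 12, 1680 (1657 left).
+366 (one year; includes Feb 29, 1680) → Jan 12, 1681 (1291 left).
+365 (one year) → Jan 12, 1682 (926 left).
+365 (one year) → Jan 12, 1683 (561 left).
+365 (one year) → Jan 12, 1684 (196 left).
Jan has 31 days: +20 → Feb 1, 1684 (176 left).
Feb has 29 days: +29 → Mar 1, 1684 (147 left).
Mar has 31 days: +31 → Apr 1, 1684 (116 left).
Apr has 30 days: +30 → May 1, 1684 (86 left).
May has 31 days: +31 → Jun 1, 1684 (55 left).
Jun has 30 days: +30 → Jul 1, 1684 (25 left).
+25 → Jul 26, 1684.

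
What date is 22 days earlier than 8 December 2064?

November 16, 2064

−8 → Nov 30, 2064 (end of Nov, 30 days; 14 left).
−14 → Nov 16, 2064.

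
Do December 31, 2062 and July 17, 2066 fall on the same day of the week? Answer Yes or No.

No

From Dec 31, 2062 to Jul 17, 2066 is 1294 days.
1294 mod 7 = 6, so they are different weekdays.
(Dec 31, 2062 is a Sunday; Jul 17, 2066 is a Saturday.)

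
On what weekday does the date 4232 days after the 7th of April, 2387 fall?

Saturday

Apr 7, 2387 is a Tuesday.
4232 mod 7 = 4, so 4232 days after a Tuesday is Tuesday + 4 = Saturday.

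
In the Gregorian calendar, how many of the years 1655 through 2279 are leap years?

151

Multiples of 4 in [1655,2279]: 156.
Of those, multiples of 100: 6 (not leap unless ÷400).
Multiples of 400: 1.
Leap years = 156 − 6 + 1 = 151.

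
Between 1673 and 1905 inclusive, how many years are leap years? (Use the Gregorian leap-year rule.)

Multiples of 4 in [1673,1905]: 58.
Of those, multiples of 100: 3 (not leap unless ÷400).
Multiples of 400: 0.
Leap years = 58 − 3 + 0 = 55.

55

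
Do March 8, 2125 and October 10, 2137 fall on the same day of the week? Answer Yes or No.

Yes

From Mar 8, 2125 to Oct 10, 2137 is 4599 days.
4599 mod 7 = 0, so they are the same weekday.
(Mar 8, 2125 is a Thursday; Oct 10, 2137 is a Thursday.)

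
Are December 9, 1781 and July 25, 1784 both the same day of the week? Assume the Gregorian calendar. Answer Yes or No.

From Dec 9, 1781 to Jul 25, 1784 is 959 days.
959 mod 7 = 0, so they are the same weekday.
(Dec 9, 1781 is a Sunday; Jul 25, 1784 is a Sunday.)

Yes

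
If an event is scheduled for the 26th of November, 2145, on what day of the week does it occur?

Friday

Doomsday rule: the anchor day for the 2100s is Sunday. For year 45: 45÷12 = 3 r 9, and 9÷4 = 2, so 3+9+2 = 14.
Sunday + 14 ≡ Sunday — that's 2145's doomsday.
In November the doomsday date is Nov 7.
Nov 26 is 19 days after Nov 7; 19 mod 7 = 5, so Sunday + 5 = Friday.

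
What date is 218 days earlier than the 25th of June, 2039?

−25 → May 31, 2039 (end of May, 31 days; 193 left).
−31 → Apr 30, 2039 (end of Apr, 30 days; 162 left).
−30 → Mar 31, 2039 (end of Mar, 31 days; 132 left).
−31 → Feb 28, 2039 (end of Feb, 28 days; 101 left).
−28 → Jan 31, 2039 (end of Jan, 31 days; 73 left).
−31 → Dec 31, 2038 (end of Dec, 31 days; 42 left).
−31 → Nov 30, 2038 (end of Nov, 30 days; 11 left).
−11 → Nov 19, 2038.

November 19, 2038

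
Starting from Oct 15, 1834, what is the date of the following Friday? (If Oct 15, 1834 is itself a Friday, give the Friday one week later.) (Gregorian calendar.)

Oct 15, 1834 is a Wednesday.
From Wednesday to the next Friday is 2 days.
Oct 15, 1834 + 2 = Oct 17, 1834.

October 17, 1834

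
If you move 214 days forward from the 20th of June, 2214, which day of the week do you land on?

First find the weekday of Jun 20, 2214. Doomsday rule: the anchor day for the 2200s is Friday. For year 14: 14÷12 = 1 r 2, and 2÷4 = 0, so 1+2+0 = 3.
Friday + 3 ≡ Monday — that's 2214's doomsday.
In June the doomsday date is Jun 6.
Jun 20 is 14 days after Jun 6; 14 mod 7 = 0, so Monday + 0 = Monday.
214 mod 7 = 4, so 214 days after a Monday is Monday + 4 = Friday.

Friday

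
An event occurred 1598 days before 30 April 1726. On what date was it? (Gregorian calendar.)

−365 (one year) → Apr 30, 1725 (1233 left).
−365 (one year) → Apr 30, 1724 (868 left).
−366 (one year; includes Feb 29, 1724) → Apr 30, 1723 (502 left).
−365 (one year) → Apr 30, 1722 (137 left).
−30 → Mar 31, 1722 (end of Mar, 31 days; 107 left).
−31 → Feb 28, 1722 (end of Feb, 28 days; 76 left).
−28 → Jan 31, 1722 (end of Jan, 31 days; 48 left).
−31 → Dec 31, 1721 (end of Dec, 31 days; 17 left).
−17 → Dec 14, 1721.

December 14, 1721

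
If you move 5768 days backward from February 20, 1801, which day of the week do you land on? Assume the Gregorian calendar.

Feb 20, 1801 is a Friday.
5768 mod 7 = 0, so 5768 days before a Friday is Friday − 0 = Friday.

Friday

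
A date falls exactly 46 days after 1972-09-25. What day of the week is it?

Sep 25, 1972 is a Monday.
46 mod 7 = 4, so 46 days after a Monday is Monday + 4 = Friday.

Friday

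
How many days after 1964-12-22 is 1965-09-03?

255

Dec 22, 1964 → Jan 22, 1965: 31 days (December has 31).
Jan 22, 1965 → Feb 22, 1965: 31 days (January has 31).
Feb 22, 1965 → Mar 22, 1965: 28 days (February has 28).
Mar 22, 1965 → Apr 22, 1965: 31 days (March has 31).
Apr 22, 1965 → May 22, 1965: 30 days (April has 30).
May 22, 1965 → Jun 22, 1965: 31 days (May has 31).
Jun 22, 1965 → Jul 22, 1965: 30 days (June has 30).
Jul 22, 1965 → Aug 22, 1965: 31 days (July has 31).
Aug 22, 1965 → Sep 3, 1965: 12 days.
Total: 255 days.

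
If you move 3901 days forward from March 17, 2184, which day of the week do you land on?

Mar 17, 2184 is a Wednesday.
3901 mod 7 = 2, so 3901 days after a Wednesday is Wednesday + 2 = Friday.

Friday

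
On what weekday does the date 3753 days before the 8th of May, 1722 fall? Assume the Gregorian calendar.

Thursday

First find the weekday of May 8, 1722. Doomsday rule: the anchor day for the 1700s is Sunday. For year 22: 22÷12 = 1 r 10, and 10÷4 = 2, so 1+10+2 = 13.
Sunday + 13 ≡ Saturday — that's 1722's doomsday.
In May the doomsday date is May 9.
May 8 is 1 day before May 9; 1 mod 7 = 1, so Saturday − 1 = Friday.
3753 mod 7 = 1, so 3753 days before a Friday is Friday − 1 = Thursday.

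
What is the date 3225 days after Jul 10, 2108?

May 9, 2117

+365 (one year) → Jul 10, 2109 (2860 left).
+365 (one year) → Jul 10, 2110 (2495 left).
+365 (one year) → Jul 10, 2111 (2130 left).
+366 (one year; includes Feb 29, 2112) → Jul 10, 2112 (1764 left).
+365 (one year) → Jul 10, 2113 (1399 left).
+365 (one year) → Jul 10, 2114 (1034 left).
+365 (one year) → Jul 10, 2115 (669 left).
+366 (one year; includes Feb 29, 2116) → Jul 10, 2116 (303 left).
Jul has 31 days: +22 → Aug 1, 2116 (281 left).
Aug has 31 days: +31 → Sep 1, 2116 (250 left).
Sep has 30 days: +30 → Oct 1, 2116 (220 left).
Oct has 31 days: +31 → Nov 1, 2116 (189 left).
Nov has 30 days: +30 → Dec 1, 2116 (159 left).
Dec has 31 days: +31 → Jan 1, 2117 (128 left).
Jan has 31 days: +31 → Feb 1, 2117 (97 left).
Feb has 28 days: +28 → Mar 1, 2117 (69 left).
Mar has 31 days: +31 → Apr 1, 2117 (38 left).
Apr has 30 days: +30 → May 1, 2117 (8 left).
+8 → May 9, 2117.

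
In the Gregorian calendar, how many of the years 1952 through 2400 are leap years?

Multiples of 4 in [1952,2400]: 113.
Of those, multiples of 100: 5 (not leap unless ÷400).
Multiples of 400: 2.
Leap years = 113 − 5 + 2 = 110.

110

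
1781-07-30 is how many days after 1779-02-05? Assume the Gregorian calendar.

Feb 5, 1779 → Feb 5, 1780: 365 days.
Feb 5, 1780 → Feb 5, 1781: 366 days (Feb 29, 1780 is in that span).
Feb 5, 1781 → Mar 5, 1781: 28 days (February has 28).
Mar 5, 1781 → Apr 5, 1781: 31 days (March has 31).
Apr 5, 1781 → May 5, 1781: 30 days (April has 30).
May 5, 1781 → Jun 5, 1781: 31 days (May has 31).
Jun 5, 1781 → Jul 5, 1781: 30 days (June has 30).
Jul 5, 1781 → Jul 30, 1781: 25 days.
Total: 906 days.

906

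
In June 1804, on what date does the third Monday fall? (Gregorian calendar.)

June 1, 1804 is a Friday.
The first Monday is therefore June 4 (3 days later).
The third Monday is 4 + 2×7 = June 18.

June 18, 1804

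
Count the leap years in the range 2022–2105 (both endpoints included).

Multiples of 4 in [2022,2105]: 21.
Of those, multiples of 100: 1 (not leap unless ÷400).
Multiples of 400: 0.
Leap years = 21 − 1 + 0 = 20.

20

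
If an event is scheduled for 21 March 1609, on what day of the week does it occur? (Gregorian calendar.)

Doomsday rule: the anchor day for the 1600s is Tuesday. For year 09: 9÷12 = 0 r 9, and 9÷4 = 2, so 0+9+2 = 11.
Tuesday + 11 ≡ Saturday — that's 1609's doomsday.
In March the doomsday date is Mar 14.
Mar 21 is 7 days after Mar 14; 7 mod 7 = 0, so Saturday + 0 = Saturday.

Saturday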